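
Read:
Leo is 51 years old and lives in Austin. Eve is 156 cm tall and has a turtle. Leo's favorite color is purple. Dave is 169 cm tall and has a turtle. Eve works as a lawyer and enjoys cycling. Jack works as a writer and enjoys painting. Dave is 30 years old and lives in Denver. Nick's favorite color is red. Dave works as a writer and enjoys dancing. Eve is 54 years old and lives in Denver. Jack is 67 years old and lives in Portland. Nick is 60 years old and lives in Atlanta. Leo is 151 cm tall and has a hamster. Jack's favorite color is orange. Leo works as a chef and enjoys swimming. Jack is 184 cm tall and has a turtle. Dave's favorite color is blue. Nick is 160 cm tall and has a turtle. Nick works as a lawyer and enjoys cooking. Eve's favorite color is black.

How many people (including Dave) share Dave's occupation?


Dave is a writer. Count = 2

2


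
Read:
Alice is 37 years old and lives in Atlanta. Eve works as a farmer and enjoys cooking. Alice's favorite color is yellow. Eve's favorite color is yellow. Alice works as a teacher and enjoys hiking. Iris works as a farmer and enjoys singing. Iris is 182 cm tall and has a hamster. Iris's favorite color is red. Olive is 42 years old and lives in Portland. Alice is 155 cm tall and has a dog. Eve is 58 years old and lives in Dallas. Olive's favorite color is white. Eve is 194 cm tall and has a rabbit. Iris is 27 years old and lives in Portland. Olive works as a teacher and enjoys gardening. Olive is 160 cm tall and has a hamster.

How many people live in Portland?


Count in Portland: 2

2


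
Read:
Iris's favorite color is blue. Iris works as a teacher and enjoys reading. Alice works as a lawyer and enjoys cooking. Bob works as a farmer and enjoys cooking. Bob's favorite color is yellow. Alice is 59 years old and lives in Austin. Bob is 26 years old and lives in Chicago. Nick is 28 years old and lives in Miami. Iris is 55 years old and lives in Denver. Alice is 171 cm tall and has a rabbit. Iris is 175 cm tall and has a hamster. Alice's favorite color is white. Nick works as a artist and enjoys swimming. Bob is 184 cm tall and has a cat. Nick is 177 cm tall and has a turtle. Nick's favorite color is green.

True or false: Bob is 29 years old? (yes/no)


Bob is actually 26. no

no


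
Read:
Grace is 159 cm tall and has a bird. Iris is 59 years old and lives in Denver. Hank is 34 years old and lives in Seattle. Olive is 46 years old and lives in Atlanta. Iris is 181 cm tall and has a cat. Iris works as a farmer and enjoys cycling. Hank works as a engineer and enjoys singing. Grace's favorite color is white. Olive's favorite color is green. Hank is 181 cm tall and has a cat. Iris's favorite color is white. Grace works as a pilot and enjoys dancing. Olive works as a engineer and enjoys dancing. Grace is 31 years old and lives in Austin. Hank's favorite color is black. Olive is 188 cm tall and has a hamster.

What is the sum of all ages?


34+59+46+31 = 170

170


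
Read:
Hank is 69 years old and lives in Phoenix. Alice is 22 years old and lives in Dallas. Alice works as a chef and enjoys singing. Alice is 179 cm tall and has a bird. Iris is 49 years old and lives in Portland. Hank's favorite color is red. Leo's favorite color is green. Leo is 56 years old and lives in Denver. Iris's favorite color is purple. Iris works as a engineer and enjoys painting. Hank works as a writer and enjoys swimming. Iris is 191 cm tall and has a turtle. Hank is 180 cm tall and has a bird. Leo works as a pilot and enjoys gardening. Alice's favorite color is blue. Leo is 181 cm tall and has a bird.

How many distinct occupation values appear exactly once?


Unique occupation values: 4

4


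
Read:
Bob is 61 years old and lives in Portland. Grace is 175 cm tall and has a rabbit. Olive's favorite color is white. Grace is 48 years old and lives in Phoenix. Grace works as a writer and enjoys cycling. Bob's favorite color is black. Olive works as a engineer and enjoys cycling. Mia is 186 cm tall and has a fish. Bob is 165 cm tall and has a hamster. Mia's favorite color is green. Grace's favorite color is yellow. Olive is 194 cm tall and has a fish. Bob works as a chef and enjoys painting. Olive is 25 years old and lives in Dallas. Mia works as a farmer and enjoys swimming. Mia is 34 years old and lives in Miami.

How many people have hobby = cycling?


Count: 2

2


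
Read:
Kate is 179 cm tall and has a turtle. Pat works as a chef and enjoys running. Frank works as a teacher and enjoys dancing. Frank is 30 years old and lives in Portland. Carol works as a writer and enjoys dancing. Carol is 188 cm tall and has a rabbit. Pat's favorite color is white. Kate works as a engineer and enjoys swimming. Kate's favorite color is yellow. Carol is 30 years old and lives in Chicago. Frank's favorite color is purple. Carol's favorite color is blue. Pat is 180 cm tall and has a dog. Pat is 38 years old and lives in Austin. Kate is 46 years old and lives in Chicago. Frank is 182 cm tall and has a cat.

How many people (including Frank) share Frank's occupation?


Frank is a teacher. Count = 1

1


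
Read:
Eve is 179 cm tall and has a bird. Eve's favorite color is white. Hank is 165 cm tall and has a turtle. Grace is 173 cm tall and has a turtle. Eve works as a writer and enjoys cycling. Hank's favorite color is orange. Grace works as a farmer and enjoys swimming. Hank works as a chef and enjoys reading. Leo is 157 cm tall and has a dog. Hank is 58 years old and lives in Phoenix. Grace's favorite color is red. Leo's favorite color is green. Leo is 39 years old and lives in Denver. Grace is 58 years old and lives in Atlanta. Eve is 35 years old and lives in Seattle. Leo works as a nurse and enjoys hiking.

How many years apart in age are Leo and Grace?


39 vs 58, diff = 19

19


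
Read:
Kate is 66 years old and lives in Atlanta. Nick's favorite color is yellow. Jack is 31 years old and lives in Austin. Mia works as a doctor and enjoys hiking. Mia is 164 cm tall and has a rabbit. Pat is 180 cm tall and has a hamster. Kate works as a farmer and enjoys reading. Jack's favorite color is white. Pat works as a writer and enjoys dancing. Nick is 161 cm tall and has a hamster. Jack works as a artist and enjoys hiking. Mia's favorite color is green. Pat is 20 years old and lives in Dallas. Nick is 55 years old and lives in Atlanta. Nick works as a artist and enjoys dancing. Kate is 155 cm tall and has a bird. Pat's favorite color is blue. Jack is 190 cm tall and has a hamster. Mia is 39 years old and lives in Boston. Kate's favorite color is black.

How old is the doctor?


The doctor is Mia, age 39

39


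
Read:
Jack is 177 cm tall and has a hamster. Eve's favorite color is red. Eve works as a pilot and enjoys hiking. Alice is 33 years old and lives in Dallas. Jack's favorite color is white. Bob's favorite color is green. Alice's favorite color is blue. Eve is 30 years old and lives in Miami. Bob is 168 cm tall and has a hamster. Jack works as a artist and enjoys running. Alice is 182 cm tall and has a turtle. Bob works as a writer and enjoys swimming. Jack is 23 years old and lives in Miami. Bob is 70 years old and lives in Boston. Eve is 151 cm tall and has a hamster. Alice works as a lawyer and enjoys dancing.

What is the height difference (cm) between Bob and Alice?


|168 - 182| = 14

14


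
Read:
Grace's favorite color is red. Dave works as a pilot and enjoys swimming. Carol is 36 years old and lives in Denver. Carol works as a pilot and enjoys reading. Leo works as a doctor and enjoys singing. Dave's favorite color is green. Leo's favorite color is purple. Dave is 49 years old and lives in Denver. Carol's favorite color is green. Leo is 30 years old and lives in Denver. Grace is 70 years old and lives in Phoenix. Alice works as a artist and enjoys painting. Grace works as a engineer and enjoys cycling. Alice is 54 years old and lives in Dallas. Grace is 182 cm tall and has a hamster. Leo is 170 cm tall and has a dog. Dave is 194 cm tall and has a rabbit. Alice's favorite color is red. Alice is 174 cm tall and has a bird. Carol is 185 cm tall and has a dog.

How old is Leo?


Leo is 30 years old

30


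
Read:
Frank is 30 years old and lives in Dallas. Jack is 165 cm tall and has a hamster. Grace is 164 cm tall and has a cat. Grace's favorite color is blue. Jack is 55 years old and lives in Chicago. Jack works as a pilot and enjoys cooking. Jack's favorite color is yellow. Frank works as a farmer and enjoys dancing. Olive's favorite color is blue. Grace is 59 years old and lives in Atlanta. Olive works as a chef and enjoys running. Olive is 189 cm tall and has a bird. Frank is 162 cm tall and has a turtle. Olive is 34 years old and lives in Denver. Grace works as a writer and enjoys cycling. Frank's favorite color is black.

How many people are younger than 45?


Filter: 2

2


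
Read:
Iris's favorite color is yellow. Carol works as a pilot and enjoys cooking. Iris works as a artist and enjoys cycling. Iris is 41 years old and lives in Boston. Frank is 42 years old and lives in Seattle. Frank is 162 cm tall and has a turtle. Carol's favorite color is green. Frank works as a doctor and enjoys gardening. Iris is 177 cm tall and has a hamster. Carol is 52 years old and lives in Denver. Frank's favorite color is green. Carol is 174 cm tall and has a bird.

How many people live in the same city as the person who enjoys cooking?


Person with hobby cooking is Carol, city Denver. Count = 1

1


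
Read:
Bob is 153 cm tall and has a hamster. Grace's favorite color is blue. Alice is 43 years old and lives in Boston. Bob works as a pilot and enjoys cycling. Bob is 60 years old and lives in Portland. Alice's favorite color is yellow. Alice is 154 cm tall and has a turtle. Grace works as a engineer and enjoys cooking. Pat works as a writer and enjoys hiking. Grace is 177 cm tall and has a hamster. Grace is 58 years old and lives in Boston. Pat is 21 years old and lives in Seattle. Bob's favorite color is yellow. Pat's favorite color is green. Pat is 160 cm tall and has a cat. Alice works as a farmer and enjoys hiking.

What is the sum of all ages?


43+21+60+58 = 182

182


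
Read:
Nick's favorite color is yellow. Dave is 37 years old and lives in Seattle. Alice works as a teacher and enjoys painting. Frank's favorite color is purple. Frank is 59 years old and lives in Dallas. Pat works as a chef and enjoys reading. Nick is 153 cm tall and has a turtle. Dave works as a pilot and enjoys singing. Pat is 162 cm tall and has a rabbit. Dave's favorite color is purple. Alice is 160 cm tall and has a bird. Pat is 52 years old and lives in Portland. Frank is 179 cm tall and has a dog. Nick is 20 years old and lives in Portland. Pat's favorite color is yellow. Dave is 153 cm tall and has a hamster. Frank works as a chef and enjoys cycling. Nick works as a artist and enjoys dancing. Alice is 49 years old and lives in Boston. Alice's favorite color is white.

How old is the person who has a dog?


Person with dog is Frank, age 59

59


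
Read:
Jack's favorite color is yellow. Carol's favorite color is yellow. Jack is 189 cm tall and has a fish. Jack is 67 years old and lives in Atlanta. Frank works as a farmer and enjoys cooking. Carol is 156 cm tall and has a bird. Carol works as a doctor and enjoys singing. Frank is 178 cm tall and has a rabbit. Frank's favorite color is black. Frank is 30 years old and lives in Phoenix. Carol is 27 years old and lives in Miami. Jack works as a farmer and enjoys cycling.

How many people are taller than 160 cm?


Taller than 160: 2

2


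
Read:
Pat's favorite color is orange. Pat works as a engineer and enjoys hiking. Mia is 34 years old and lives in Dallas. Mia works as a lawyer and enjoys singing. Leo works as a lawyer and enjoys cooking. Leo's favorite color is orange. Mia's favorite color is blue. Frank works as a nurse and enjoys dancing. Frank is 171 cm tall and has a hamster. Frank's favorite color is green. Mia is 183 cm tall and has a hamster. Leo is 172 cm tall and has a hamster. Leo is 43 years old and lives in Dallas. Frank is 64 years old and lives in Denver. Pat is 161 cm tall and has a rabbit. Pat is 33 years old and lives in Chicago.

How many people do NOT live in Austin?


Not in Austin: 4

4


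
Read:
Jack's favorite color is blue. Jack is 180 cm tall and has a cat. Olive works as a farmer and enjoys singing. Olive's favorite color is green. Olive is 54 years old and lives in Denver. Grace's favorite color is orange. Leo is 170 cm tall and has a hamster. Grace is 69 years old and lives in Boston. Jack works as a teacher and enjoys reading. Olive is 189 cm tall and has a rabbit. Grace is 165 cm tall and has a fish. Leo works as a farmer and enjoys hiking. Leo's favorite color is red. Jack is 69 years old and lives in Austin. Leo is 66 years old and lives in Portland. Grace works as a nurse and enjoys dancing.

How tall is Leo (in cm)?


Leo is 170 cm tall

170


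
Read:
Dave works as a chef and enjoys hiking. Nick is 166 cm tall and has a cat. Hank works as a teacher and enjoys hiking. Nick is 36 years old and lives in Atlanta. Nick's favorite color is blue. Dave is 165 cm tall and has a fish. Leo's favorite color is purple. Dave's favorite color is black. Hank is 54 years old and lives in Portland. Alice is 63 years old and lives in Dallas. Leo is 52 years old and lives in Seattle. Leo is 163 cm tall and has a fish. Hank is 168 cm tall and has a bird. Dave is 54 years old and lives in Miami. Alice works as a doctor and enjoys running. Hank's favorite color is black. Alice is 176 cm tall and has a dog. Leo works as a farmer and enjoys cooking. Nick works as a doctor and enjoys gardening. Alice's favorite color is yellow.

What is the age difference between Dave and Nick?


|54 - 36| = 18

18


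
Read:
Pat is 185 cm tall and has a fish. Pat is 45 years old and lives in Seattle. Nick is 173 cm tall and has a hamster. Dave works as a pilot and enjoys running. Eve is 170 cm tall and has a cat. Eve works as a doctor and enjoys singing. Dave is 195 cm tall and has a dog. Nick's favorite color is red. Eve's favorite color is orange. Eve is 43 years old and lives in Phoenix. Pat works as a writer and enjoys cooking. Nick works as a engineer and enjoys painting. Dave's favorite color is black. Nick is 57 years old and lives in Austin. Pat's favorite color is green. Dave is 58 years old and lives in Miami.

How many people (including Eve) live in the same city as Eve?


Eve lives in Phoenix. Count = 1

1


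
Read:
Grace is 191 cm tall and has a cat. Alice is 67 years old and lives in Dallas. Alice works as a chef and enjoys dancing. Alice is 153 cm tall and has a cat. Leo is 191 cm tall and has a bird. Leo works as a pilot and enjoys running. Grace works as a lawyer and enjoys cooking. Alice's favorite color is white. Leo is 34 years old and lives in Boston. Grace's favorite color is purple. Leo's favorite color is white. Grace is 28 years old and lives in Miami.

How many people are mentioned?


People: Alice, Leo, Grace. Count = 3

3


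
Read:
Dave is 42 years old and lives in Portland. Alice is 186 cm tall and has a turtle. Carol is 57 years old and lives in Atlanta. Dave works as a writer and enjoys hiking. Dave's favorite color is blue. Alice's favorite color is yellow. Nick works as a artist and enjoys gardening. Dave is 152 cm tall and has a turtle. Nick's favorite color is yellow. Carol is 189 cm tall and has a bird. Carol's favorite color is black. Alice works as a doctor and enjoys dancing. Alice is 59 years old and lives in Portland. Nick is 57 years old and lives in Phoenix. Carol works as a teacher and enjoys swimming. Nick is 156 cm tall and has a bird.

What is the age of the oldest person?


Oldest: Alice at 59

59


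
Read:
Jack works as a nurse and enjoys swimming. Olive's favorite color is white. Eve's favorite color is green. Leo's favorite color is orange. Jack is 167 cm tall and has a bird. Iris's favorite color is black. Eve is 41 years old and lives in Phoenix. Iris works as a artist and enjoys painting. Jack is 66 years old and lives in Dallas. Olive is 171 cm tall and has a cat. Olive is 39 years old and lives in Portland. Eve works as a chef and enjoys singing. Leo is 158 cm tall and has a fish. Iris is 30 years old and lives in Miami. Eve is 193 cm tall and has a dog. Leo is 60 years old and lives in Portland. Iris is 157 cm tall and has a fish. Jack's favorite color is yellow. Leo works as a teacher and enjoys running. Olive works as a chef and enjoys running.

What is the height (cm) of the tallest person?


Tallest: Eve at 193 cm

193


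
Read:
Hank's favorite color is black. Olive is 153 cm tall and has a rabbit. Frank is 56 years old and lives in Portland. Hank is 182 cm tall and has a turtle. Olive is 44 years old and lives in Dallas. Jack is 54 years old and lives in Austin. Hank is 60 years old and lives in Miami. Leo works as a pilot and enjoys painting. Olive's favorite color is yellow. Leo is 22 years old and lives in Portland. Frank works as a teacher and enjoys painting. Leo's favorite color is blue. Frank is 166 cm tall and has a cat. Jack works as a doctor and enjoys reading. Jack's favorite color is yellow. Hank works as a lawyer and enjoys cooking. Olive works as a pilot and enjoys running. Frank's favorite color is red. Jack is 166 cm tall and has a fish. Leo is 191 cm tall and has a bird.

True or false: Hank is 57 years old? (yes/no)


Hank is actually 60. no

no


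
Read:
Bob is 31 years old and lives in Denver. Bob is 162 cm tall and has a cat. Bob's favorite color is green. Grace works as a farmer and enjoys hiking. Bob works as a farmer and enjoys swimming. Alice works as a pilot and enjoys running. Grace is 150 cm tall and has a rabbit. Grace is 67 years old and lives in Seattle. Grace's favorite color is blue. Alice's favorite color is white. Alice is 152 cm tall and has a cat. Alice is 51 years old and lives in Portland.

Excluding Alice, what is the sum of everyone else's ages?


Sum (excluding Alice): 98

98


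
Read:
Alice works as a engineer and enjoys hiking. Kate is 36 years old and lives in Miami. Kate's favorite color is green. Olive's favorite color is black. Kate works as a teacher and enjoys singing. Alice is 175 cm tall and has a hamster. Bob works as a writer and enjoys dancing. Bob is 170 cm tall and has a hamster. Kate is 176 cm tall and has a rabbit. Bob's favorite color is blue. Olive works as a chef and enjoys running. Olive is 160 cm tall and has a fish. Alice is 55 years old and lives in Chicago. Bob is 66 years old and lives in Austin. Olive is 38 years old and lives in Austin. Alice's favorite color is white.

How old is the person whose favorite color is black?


Person with favorite color=black is Olive, age 38

38


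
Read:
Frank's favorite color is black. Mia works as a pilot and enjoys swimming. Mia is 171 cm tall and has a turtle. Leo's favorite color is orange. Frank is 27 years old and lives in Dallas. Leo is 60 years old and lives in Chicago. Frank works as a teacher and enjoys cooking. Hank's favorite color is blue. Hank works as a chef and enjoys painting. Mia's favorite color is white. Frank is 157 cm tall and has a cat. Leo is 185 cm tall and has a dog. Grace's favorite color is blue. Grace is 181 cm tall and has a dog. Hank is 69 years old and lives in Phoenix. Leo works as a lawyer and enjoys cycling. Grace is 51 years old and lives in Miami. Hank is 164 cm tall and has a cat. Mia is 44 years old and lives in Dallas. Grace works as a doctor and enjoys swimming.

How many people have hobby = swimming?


Count: 2

2


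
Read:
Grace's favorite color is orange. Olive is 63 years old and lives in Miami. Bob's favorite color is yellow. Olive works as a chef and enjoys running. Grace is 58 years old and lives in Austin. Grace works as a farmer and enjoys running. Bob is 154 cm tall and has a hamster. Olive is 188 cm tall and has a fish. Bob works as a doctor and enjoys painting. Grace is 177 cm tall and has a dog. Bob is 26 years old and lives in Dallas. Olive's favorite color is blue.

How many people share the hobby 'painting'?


Count: 1

1


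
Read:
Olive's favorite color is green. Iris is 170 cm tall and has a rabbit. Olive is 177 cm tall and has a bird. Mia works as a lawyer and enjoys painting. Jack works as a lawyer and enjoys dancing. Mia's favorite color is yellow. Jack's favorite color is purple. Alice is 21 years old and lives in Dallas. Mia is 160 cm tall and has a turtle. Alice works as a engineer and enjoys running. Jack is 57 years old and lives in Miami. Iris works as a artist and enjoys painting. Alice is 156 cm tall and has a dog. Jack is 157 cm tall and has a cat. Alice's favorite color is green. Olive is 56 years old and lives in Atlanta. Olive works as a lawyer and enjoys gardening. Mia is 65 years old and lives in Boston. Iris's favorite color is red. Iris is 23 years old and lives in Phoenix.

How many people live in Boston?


Count in Boston: 1

1


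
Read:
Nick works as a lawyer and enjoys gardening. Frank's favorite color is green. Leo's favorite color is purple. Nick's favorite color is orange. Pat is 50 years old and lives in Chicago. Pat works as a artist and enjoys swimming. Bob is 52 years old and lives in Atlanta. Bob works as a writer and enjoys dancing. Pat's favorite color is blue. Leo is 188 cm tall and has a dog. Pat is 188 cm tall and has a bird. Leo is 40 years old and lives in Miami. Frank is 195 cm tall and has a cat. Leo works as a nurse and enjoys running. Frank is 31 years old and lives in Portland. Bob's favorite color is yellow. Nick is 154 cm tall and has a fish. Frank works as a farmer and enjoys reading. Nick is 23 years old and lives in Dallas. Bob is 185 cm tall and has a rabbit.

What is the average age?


Sum=196, n=5, avg=39.2

39.2


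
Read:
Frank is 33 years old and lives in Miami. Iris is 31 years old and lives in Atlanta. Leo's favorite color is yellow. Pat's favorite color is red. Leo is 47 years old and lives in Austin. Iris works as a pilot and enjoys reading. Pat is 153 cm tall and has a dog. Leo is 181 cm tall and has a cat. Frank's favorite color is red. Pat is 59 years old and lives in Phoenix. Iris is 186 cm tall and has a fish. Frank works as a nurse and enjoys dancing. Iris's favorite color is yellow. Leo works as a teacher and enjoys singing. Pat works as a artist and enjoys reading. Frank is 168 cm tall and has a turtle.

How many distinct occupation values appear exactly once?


Unique occupation values: 4

4


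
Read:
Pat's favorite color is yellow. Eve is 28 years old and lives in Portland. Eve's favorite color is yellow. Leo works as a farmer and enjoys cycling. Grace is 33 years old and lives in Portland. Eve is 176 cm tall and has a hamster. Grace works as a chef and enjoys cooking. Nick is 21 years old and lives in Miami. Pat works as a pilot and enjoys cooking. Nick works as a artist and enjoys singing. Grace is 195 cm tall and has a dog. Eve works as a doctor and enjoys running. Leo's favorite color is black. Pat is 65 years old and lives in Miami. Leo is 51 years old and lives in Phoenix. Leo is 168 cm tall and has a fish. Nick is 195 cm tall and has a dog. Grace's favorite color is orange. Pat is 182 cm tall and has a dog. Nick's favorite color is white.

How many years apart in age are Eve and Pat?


28 vs 65, diff = 37

37


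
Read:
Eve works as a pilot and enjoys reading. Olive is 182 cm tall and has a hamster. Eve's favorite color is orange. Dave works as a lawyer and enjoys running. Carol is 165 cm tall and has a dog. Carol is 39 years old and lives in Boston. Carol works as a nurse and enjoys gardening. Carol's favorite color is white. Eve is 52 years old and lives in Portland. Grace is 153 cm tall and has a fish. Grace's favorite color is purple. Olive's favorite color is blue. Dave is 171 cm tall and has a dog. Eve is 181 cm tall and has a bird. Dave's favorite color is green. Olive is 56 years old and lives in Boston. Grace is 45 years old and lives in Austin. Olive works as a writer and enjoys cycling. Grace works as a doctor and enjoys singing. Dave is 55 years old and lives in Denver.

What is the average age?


Sum=247, n=5, avg=49.4

49.4


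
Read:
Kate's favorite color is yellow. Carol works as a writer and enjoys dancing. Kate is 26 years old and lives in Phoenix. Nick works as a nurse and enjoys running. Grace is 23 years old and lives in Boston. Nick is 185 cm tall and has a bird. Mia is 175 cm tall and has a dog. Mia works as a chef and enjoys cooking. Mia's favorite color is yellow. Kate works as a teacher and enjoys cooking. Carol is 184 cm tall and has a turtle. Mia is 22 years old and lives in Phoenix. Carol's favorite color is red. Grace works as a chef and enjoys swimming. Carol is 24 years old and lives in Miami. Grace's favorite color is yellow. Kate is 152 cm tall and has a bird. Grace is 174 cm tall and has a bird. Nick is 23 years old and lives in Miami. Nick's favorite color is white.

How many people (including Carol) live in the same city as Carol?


Carol lives in Miami. Count = 2

2


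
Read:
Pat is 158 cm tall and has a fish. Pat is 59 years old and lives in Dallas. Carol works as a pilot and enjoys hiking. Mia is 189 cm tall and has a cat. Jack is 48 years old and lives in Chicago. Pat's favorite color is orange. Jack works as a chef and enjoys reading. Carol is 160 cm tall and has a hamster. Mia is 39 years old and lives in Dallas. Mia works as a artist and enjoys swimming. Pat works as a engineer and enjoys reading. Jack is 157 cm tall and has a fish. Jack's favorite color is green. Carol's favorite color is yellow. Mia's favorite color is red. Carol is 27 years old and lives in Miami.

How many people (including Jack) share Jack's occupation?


Jack is a chef. Count = 1

1


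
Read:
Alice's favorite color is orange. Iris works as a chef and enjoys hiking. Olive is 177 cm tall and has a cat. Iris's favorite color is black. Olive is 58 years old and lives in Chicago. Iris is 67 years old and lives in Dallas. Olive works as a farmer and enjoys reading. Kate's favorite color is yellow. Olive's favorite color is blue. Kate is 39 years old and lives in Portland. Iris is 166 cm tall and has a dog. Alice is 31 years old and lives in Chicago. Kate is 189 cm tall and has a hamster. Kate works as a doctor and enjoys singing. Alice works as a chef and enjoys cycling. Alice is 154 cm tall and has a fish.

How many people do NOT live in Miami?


Not in Miami: 4

4


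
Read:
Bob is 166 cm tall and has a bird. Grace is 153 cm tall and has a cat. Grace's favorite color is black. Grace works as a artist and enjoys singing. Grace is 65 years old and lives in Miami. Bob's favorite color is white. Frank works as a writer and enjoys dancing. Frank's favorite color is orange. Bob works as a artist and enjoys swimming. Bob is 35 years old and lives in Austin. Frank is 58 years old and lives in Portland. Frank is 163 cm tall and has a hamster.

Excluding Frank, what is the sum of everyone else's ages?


Sum (excluding Frank): 100

100


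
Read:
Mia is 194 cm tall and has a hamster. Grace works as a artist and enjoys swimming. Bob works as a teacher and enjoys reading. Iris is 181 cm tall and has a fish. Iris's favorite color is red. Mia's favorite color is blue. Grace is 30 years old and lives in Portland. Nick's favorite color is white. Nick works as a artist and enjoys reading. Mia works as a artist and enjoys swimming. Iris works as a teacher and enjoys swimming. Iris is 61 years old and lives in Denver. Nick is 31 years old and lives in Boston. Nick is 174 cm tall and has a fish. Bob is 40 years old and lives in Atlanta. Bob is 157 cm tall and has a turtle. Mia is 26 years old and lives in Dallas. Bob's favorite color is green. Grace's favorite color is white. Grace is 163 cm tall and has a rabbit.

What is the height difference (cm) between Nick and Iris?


|174 - 181| = 7

7


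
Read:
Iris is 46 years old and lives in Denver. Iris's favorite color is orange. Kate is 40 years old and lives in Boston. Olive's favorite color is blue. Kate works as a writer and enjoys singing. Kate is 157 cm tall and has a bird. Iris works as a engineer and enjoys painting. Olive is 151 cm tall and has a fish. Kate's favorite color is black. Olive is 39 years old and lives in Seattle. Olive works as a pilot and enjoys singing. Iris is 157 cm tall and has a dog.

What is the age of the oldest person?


Oldest: Iris at 46

46


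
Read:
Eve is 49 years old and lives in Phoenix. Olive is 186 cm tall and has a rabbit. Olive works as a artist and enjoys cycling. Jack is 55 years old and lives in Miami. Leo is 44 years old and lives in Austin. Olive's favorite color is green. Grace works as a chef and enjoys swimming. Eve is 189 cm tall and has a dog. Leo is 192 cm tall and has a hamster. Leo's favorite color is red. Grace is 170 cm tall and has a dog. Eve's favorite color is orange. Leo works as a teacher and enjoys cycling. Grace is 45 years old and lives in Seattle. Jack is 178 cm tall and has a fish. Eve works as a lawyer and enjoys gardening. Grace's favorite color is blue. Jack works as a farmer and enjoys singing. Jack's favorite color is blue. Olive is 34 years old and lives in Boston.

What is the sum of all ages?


45+44+55+49+34 = 227

227


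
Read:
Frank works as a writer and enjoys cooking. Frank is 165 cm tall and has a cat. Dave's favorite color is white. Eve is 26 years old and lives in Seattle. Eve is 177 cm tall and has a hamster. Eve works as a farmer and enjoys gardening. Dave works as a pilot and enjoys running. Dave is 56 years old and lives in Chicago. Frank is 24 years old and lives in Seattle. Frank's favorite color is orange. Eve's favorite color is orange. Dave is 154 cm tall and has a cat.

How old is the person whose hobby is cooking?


Person with hobby=cooking is Frank, age 24

24


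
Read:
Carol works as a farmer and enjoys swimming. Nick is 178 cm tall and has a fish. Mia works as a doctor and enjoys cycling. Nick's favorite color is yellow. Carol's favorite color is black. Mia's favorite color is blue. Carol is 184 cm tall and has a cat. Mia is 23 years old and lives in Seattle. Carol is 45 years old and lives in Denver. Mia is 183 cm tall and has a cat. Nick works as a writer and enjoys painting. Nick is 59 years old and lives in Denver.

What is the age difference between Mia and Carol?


|23 - 45| = 22

22


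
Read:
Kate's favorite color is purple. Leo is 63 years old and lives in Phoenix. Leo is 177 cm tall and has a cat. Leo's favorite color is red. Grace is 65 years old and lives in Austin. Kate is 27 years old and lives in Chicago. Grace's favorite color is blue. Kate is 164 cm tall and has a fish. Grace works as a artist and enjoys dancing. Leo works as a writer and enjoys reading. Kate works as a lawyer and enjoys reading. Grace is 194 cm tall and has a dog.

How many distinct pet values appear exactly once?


Unique pet values: 3

3


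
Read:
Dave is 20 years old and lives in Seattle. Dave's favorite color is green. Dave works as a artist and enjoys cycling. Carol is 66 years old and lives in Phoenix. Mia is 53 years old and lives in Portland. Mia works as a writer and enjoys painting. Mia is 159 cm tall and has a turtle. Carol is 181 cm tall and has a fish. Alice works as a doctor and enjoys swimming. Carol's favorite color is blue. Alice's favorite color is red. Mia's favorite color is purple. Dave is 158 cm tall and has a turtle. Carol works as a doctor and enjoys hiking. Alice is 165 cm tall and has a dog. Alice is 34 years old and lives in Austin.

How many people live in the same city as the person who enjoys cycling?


Person with hobby cycling is Dave, city Seattle. Count = 1

1


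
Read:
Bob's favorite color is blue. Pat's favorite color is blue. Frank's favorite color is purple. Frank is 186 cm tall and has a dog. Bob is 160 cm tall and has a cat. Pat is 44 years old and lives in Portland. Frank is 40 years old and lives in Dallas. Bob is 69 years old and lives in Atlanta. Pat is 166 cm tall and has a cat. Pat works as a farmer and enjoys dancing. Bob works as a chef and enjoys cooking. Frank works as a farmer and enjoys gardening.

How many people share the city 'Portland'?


Count: 1

1


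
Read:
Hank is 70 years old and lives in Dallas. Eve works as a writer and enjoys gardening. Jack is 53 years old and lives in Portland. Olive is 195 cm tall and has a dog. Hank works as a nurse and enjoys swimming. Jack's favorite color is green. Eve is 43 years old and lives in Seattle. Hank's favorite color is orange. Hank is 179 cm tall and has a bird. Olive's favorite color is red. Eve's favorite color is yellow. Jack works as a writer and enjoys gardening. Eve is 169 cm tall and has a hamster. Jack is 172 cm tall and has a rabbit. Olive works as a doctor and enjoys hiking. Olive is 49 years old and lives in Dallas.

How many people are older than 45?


Filter: 3

3


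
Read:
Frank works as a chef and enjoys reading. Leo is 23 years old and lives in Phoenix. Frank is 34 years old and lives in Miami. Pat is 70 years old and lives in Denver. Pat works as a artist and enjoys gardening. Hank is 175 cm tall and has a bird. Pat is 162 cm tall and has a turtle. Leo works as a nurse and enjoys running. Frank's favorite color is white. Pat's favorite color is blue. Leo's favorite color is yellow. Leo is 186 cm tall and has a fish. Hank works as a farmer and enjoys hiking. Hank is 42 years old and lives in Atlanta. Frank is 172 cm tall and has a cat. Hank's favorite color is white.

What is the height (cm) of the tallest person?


Tallest: Leo at 186 cm

186


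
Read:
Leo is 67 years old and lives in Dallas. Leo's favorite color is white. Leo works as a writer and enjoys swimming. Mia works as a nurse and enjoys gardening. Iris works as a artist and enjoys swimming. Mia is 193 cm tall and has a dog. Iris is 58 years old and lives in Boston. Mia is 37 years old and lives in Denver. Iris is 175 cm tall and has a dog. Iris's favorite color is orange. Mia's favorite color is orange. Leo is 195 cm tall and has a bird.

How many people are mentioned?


People: Iris, Mia, Leo. Count = 3

3


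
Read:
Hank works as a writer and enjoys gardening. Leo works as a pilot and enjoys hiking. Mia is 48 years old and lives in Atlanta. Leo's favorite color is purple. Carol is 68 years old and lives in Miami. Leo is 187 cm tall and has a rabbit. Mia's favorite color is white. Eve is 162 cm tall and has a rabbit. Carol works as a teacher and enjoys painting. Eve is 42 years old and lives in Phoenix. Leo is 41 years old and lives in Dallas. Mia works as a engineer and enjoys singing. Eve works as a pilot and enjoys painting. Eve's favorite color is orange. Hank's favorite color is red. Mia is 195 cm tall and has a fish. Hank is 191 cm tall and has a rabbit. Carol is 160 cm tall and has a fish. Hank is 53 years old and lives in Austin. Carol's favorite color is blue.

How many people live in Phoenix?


Count in Phoenix: 1

1


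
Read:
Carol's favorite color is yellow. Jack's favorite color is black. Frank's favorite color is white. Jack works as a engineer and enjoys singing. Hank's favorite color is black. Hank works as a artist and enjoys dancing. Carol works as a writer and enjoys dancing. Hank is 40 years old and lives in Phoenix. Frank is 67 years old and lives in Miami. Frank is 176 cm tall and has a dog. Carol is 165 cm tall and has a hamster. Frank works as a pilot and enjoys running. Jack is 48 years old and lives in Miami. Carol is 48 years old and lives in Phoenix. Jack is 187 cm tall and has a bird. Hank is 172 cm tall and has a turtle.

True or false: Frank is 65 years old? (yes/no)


Frank is actually 67. no

no


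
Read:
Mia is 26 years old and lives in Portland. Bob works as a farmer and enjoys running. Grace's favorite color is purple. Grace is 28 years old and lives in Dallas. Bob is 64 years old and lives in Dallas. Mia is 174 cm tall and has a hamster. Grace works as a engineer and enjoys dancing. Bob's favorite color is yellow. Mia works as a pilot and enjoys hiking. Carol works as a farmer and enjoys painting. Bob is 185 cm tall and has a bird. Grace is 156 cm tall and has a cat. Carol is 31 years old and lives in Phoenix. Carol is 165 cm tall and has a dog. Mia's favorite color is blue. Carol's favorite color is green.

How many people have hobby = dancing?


Count: 1

1


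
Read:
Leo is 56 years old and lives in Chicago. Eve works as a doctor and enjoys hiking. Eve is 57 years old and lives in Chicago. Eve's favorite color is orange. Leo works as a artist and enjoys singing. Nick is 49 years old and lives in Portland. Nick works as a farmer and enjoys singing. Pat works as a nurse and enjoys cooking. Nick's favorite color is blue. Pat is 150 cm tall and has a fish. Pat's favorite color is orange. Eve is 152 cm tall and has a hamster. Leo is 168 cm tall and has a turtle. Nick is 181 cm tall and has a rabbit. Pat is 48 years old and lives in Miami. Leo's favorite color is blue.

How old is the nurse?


The nurse is Pat, age 48

48


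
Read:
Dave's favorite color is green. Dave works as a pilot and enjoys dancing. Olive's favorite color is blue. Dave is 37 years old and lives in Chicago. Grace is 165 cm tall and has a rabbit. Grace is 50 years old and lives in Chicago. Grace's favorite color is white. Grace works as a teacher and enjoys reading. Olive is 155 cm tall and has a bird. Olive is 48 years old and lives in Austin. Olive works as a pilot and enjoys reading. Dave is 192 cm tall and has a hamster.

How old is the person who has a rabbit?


Person with rabbit is Grace, age 50

50


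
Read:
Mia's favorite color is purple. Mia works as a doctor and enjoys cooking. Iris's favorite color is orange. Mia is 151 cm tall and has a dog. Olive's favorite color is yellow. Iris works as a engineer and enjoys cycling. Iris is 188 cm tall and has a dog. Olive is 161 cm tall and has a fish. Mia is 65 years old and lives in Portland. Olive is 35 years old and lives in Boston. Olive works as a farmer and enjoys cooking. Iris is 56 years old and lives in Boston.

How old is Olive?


Olive is 35 years old

35


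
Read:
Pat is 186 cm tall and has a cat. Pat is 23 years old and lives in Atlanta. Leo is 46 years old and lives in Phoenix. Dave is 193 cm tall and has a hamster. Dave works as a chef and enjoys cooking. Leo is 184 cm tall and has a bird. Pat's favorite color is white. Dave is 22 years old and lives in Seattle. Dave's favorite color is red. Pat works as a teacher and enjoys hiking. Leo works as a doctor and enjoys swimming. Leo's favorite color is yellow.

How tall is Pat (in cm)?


Pat is 186 cm tall

186


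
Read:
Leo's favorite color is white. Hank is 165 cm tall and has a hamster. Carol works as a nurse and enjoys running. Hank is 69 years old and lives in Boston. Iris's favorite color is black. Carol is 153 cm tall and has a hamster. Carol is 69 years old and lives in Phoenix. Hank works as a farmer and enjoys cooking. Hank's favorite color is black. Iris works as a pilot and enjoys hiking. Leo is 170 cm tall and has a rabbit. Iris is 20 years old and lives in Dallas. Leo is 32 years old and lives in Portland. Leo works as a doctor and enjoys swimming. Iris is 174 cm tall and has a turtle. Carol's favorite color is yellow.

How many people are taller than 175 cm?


Taller than 175: 0

0


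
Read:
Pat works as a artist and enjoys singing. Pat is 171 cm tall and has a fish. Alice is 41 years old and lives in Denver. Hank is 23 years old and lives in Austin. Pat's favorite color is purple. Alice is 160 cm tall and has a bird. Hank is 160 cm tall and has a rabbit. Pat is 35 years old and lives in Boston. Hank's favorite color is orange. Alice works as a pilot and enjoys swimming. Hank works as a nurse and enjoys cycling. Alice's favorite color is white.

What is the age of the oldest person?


Oldest: Alice at 41

41


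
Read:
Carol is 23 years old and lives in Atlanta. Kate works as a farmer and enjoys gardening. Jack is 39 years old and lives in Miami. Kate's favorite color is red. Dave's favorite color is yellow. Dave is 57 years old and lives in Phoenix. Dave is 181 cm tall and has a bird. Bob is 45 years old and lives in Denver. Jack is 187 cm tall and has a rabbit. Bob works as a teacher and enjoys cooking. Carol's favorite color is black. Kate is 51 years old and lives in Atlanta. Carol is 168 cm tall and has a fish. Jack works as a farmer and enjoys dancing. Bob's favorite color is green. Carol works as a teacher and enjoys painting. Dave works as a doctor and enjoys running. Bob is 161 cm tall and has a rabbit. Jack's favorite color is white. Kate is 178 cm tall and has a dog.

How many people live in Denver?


Count in Denver: 1

1
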